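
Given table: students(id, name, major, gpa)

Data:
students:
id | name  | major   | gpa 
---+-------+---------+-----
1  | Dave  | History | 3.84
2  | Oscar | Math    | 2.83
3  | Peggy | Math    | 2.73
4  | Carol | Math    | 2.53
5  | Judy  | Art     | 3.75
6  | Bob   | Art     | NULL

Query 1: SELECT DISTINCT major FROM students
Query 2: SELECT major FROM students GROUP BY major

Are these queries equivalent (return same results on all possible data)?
Yes, equivalent

Both queries return: [('Art',), ('History',), ('Math',)]

Reason: Both get unique majors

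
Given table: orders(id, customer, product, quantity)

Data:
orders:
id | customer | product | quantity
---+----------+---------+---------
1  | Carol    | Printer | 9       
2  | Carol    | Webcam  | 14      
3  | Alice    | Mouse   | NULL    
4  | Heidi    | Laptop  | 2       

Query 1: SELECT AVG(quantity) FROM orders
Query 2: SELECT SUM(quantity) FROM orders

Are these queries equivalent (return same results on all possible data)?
No, not equivalent

Query 1 returns: [(8.333333333333334,)]
Query 2 returns: [(25,)]

Reason: AVG vs SUM give different aggregate values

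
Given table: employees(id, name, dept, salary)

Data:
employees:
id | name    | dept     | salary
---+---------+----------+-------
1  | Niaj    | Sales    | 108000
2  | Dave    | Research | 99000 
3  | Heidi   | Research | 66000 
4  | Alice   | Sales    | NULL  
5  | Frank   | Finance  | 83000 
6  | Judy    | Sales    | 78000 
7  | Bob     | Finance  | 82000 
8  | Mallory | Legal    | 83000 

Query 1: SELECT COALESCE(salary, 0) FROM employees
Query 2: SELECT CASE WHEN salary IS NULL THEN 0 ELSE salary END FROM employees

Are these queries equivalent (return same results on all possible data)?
Yes, equivalent

Both queries return: [(0,), (66000,), (78000,), (82000,), (83000,), (83000,), (99000,), (108000,)]

Reason: COALESCE vs CASE for NULL handling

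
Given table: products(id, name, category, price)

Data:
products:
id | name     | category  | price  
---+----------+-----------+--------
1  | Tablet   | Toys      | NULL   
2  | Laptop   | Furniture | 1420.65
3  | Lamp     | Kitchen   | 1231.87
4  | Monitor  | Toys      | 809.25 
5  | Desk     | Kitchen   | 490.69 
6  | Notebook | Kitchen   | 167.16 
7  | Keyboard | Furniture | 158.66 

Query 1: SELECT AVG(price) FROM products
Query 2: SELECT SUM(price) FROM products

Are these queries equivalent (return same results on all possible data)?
No, not equivalent

Query 1 returns: [(713.0466666666666,)]
Query 2 returns: [(4278.28,)]

Reason: AVG vs SUM give different aggregate values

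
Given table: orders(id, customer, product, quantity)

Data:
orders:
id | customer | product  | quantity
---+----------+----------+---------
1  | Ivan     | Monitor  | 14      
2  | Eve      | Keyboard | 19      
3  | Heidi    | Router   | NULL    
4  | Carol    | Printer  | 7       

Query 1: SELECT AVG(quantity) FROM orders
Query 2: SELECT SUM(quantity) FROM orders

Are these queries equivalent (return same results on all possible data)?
No, not equivalent

Query 1 returns: [(13.333333333333334,)]
Query 2 returns: [(40,)]

Reason: AVG vs SUM give different aggregate values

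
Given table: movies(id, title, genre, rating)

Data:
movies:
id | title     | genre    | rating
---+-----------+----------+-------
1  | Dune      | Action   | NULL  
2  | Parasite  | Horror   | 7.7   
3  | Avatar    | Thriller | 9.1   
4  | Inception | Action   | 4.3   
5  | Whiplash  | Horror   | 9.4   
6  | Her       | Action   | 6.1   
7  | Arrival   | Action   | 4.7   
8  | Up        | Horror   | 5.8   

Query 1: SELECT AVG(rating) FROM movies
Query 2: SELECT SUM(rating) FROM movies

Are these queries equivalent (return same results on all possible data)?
No, not equivalent

Query 1 returns: [(6.728571428571429,)]
Query 2 returns: [(47.1,)]

Reason: AVG vs SUM give different aggregate values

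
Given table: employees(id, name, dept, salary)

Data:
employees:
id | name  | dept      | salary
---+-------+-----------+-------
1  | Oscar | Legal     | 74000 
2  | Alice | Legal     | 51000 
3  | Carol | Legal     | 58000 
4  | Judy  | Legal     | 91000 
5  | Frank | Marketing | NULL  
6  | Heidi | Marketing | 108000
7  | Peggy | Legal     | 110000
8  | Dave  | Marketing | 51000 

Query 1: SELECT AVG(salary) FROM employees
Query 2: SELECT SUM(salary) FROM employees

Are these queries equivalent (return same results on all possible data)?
No, not equivalent

Query 1 returns: [(77571.42857142857,)]
Query 2 returns: [(543000,)]

Reason: AVG vs SUM give different aggregate values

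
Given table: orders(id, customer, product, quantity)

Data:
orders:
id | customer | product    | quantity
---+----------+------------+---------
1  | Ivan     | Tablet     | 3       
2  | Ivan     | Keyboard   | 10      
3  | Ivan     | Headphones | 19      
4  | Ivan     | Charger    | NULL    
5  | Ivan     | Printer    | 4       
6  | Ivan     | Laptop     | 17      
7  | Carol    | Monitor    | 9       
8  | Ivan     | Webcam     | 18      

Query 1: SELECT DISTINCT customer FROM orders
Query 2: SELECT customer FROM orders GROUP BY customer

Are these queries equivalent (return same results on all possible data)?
Yes, equivalent

Both queries return: [('Carol',), ('Ivan',)]

Reason: Both get unique customers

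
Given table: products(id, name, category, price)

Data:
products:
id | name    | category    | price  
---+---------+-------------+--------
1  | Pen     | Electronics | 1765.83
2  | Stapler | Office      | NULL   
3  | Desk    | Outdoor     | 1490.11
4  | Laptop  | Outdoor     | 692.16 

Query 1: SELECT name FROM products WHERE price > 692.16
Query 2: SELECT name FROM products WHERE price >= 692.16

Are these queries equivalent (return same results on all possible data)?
No, not equivalent

Query 1 returns: [('Pen',), ('Desk',)]
Query 2 returns: [('Pen',), ('Desk',), ('Laptop',)]

Reason: > vs >= gives different results when price = 692.16 exists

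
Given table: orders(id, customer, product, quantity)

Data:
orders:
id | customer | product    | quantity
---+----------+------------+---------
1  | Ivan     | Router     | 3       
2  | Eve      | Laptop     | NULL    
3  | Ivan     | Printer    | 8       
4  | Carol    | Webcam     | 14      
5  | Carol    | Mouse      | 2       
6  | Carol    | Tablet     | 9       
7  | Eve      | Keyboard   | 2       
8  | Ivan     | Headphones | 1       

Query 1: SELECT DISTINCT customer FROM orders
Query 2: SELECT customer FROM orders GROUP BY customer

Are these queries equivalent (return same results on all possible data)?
Yes, equivalent

Both queries return: [('Carol',), ('Eve',), ('Ivan',)]

Reason: Both get unique customers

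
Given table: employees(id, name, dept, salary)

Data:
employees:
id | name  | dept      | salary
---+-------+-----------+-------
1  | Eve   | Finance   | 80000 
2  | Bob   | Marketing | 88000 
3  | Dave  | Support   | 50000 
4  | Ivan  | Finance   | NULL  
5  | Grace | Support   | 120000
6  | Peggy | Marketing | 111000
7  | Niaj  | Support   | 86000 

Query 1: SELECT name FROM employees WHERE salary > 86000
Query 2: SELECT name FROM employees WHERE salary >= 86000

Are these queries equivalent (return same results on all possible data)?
No, not equivalent

Query 1 returns: [('Bob',), ('Grace',), ('Peggy',)]
Query 2 returns: [('Bob',), ('Grace',), ('Peggy',), ('Niaj',)]

Reason: > vs >= gives different results when salary = 86000 exists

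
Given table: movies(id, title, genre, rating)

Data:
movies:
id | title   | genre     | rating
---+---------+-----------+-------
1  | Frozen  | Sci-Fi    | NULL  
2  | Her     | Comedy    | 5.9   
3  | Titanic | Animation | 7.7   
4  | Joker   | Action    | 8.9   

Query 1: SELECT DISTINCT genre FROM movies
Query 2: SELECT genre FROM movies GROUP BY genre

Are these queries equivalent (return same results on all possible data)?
Yes, equivalent

Both queries return: [('Action',), ('Animation',), ('Comedy',), ('Sci-Fi',)]

Reason: Both get unique genres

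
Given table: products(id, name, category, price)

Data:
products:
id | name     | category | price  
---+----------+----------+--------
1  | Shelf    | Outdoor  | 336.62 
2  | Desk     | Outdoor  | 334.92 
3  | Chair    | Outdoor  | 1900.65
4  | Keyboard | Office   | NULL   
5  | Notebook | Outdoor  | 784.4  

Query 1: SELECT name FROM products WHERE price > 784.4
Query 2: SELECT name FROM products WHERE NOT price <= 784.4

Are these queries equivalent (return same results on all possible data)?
Yes, equivalent

Both queries return: [('Chair',)]

Reason: Both filter price > 784.4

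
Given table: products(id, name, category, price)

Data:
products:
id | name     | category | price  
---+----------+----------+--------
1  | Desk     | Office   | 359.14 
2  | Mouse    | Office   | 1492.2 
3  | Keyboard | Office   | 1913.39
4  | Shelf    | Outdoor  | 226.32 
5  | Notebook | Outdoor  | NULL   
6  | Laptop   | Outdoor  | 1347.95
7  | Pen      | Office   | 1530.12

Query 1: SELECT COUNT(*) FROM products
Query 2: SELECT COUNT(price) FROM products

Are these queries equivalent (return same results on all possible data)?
No, not equivalent

Query 1 returns: [(7,)]
Query 2 returns: [(6,)]

Reason: COUNT(*) includes NULLs, COUNT(column) excludes them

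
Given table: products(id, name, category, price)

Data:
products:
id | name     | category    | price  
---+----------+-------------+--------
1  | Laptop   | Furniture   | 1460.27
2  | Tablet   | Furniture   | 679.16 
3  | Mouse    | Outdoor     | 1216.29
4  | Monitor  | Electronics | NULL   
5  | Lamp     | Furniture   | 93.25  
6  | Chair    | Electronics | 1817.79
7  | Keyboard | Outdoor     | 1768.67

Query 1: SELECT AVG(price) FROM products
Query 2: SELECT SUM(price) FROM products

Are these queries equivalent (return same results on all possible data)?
No, not equivalent

Query 1 returns: [(1172.5716666666667,)]
Query 2 returns: [(7035.43,)]

Reason: AVG vs SUM give different aggregate values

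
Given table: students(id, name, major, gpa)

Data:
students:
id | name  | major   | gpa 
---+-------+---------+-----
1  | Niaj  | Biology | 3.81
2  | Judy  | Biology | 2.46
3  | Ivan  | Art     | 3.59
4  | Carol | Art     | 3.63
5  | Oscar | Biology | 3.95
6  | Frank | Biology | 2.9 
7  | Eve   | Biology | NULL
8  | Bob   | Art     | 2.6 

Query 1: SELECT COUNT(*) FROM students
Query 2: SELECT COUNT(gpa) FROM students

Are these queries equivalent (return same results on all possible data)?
No, not equivalent

Query 1 returns: [(8,)]
Query 2 returns: [(7,)]

Reason: COUNT(*) includes NULLs, COUNT(column) excludes them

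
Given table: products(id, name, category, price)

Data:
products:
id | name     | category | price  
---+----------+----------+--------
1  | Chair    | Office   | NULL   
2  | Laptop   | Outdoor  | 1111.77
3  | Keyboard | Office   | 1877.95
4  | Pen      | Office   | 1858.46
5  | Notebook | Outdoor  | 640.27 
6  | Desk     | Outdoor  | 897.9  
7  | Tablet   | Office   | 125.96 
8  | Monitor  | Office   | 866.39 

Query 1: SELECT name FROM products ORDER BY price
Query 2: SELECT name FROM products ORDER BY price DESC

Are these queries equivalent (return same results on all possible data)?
No, not equivalent

Query 1 returns: [('Chair',), ('Tablet',), ('Notebook',), ('Monitor',), ('Desk',), ('Laptop',), ('Pen',), ('Keyboard',)]
Query 2 returns: [('Keyboard',), ('Pen',), ('Laptop',), ('Desk',), ('Monitor',), ('Notebook',), ('Tablet',), ('Chair',)]

Reason: ASC vs DESC gives opposite ordering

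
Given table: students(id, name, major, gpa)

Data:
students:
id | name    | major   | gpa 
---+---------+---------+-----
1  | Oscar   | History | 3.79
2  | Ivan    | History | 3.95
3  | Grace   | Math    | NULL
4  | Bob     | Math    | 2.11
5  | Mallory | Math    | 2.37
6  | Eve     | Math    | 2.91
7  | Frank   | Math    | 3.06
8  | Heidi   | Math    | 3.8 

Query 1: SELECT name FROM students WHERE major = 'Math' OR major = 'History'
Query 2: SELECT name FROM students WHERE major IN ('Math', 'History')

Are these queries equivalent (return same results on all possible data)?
Yes, equivalent

Both queries return: [('Bob',), ('Eve',), ('Frank',), ('Grace',), ('Heidi',), ('Ivan',), ('Mallory',), ('Oscar',)]

Reason: OR vs IN are equivalent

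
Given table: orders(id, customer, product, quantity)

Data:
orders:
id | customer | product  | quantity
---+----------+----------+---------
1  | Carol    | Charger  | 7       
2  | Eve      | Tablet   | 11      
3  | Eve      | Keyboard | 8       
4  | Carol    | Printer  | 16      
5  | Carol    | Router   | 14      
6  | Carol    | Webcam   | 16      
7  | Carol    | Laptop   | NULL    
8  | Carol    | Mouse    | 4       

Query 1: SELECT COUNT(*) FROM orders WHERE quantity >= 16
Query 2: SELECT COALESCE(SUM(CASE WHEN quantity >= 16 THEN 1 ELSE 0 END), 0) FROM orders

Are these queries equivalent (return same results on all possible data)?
Yes, equivalent

Both queries return: [(2,)]

Reason: COUNT with WHERE vs conditional SUM (COALESCE handles empty-table NULL)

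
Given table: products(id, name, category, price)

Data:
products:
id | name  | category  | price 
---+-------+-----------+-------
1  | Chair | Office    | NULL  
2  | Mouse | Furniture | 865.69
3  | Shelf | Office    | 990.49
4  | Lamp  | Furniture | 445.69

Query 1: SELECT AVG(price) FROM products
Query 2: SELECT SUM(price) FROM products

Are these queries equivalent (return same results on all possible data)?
No, not equivalent

Query 1 returns: [(767.29,)]
Query 2 returns: [(2301.87,)]

Reason: AVG vs SUM give different aggregate values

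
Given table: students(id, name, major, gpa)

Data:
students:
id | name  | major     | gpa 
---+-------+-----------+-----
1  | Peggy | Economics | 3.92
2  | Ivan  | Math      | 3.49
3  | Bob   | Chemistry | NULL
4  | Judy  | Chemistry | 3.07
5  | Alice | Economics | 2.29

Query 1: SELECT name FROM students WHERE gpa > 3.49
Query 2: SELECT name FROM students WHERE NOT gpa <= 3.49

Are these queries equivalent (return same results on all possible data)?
Yes, equivalent

Both queries return: [('Peggy',)]

Reason: Both filter gpa > 3.49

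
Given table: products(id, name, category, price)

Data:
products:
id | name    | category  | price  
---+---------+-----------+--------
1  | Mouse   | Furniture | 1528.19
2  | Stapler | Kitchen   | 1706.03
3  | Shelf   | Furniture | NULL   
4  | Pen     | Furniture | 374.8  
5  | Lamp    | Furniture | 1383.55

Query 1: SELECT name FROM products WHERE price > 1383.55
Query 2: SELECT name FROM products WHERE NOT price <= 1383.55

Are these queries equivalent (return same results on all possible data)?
Yes, equivalent

Both queries return: [('Mouse',), ('Stapler',)]

Reason: Both filter price > 1383.55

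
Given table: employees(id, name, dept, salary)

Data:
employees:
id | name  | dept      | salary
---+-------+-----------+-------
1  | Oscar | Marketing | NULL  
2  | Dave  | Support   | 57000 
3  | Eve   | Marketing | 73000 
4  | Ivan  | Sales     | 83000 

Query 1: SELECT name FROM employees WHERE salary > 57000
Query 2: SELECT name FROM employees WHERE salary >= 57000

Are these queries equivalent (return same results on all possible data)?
No, not equivalent

Query 1 returns: [('Eve',), ('Ivan',)]
Query 2 returns: [('Dave',), ('Eve',), ('Ivan',)]

Reason: > vs >= gives different results when salary = 57000 exists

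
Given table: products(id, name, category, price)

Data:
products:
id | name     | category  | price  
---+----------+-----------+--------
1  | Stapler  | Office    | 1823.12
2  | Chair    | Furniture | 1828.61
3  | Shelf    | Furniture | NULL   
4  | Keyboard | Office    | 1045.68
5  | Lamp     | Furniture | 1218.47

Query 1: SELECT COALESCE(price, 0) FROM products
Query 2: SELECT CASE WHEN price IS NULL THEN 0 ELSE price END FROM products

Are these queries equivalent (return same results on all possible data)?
Yes, equivalent

Both queries return: [(0,), (1045.68,), (1218.47,), (1823.12,), (1828.61,)]

Reason: COALESCE vs CASE for NULL handling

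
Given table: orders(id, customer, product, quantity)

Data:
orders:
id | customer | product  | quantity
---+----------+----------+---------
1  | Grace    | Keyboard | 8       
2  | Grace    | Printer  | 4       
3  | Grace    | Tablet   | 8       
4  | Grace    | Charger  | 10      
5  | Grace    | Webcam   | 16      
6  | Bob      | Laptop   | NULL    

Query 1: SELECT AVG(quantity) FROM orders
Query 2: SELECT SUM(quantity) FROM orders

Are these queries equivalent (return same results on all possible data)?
No, not equivalent

Query 1 returns: [(9.2,)]
Query 2 returns: [(46,)]

Reason: AVG vs SUM give different aggregate values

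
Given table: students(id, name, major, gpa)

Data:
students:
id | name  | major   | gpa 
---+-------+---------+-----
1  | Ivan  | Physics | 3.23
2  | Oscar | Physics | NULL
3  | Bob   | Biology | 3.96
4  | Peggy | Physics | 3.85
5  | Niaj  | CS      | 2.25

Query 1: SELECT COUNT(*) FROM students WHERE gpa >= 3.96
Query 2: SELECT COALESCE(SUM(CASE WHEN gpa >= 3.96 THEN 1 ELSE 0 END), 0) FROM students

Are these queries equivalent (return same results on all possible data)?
Yes, equivalent

Both queries return: [(1,)]

Reason: COUNT with WHERE vs conditional SUM (COALESCE handles empty-table NULL)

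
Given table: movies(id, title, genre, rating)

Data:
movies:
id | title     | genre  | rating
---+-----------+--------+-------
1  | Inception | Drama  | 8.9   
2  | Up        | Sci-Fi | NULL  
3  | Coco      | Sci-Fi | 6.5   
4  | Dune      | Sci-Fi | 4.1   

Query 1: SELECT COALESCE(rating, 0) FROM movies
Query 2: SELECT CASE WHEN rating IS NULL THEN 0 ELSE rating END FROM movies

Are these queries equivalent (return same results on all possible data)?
Yes, equivalent

Both queries return: [(0,), (4.1,), (6.5,), (8.9,)]

Reason: COALESCE vs CASE for NULL handling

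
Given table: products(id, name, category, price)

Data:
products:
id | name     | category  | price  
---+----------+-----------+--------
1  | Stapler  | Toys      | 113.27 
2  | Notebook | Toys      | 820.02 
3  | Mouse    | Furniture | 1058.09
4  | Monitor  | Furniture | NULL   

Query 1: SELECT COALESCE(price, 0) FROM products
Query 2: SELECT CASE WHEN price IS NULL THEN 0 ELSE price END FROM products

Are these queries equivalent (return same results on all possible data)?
Yes, equivalent

Both queries return: [(0,), (113.27,), (820.02,), (1058.09,)]

Reason: COALESCE vs CASE for NULL handling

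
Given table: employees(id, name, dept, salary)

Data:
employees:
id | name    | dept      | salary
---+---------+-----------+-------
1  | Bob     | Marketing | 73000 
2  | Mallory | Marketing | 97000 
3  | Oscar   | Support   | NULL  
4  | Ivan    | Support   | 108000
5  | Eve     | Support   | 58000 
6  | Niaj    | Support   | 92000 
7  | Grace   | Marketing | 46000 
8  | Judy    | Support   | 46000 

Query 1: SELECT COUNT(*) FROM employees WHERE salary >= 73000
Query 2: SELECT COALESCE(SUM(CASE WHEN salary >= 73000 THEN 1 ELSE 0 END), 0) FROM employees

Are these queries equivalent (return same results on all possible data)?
Yes, equivalent

Both queries return: [(4,)]

Reason: COUNT with WHERE vs conditional SUM (COALESCE handles empty-table NULL)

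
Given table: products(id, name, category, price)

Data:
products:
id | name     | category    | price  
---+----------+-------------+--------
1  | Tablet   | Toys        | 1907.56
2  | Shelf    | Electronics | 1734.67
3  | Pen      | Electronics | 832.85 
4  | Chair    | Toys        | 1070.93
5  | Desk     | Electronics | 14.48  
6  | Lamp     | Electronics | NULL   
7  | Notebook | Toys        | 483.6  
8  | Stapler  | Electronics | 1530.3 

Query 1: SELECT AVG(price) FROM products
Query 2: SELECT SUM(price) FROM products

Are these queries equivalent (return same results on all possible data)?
No, not equivalent

Query 1 returns: [(1082.0557142857144,)]
Query 2 returns: [(7574.39,)]

Reason: AVG vs SUM give different aggregate values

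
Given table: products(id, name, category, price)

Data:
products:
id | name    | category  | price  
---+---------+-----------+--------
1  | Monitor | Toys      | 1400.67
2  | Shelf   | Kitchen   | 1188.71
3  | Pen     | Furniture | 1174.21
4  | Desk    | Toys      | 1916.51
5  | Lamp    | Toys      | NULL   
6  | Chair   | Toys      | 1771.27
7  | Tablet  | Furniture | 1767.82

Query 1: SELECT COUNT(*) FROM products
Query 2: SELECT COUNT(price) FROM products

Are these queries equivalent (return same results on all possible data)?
No, not equivalent

Query 1 returns: [(7,)]
Query 2 returns: [(6,)]

Reason: COUNT(*) includes NULLs, COUNT(column) excludes them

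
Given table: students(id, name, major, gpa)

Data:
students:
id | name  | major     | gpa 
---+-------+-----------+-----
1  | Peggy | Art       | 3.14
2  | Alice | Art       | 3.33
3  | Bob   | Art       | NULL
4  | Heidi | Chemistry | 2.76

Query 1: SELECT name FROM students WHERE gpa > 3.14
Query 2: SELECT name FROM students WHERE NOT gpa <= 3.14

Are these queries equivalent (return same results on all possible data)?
Yes, equivalent

Both queries return: [('Alice',)]

Reason: Both filter gpa > 3.14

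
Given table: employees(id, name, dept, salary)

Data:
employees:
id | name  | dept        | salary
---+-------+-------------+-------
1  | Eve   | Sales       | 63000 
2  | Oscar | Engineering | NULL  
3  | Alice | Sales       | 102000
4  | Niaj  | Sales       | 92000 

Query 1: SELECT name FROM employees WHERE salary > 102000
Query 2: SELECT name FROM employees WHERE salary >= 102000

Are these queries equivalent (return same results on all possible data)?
No, not equivalent

Query 1 returns: []
Query 2 returns: [('Alice',)]

Reason: > vs >= gives different results when salary = 102000 exists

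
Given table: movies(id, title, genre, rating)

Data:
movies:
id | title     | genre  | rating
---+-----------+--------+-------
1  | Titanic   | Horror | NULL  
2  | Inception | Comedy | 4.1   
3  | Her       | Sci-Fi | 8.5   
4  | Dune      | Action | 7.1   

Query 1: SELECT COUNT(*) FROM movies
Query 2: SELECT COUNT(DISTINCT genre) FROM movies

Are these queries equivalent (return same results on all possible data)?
No, not equivalent

Query 1 returns: [(4,)]
Query 2 returns: [(4,)]

Reason: COUNT(*) counts rows, COUNT(DISTINCT genre) counts unique genres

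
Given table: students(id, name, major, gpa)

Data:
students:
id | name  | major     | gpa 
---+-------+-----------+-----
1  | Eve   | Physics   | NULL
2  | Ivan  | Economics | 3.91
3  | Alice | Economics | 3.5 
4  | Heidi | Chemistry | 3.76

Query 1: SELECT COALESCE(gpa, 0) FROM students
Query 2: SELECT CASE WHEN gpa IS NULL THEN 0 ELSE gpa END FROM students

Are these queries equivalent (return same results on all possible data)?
Yes, equivalent

Both queries return: [(0,), (3.5,), (3.76,), (3.91,)]

Reason: COALESCE vs CASE for NULL handling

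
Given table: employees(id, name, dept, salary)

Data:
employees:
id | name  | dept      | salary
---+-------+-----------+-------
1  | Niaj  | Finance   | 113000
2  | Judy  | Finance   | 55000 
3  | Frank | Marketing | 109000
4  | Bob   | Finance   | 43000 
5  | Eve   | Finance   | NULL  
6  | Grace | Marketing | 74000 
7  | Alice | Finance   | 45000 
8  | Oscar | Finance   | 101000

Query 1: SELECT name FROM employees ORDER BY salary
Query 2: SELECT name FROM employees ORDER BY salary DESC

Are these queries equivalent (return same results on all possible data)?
No, not equivalent

Query 1 returns: [('Eve',), ('Bob',), ('Alice',), ('Judy',), ('Grace',), ('Oscar',), ('Frank',), ('Niaj',)]
Query 2 returns: [('Niaj',), ('Frank',), ('Oscar',), ('Grace',), ('Judy',), ('Alice',), ('Bob',), ('Eve',)]

Reason: ASC vs DESC gives opposite ordering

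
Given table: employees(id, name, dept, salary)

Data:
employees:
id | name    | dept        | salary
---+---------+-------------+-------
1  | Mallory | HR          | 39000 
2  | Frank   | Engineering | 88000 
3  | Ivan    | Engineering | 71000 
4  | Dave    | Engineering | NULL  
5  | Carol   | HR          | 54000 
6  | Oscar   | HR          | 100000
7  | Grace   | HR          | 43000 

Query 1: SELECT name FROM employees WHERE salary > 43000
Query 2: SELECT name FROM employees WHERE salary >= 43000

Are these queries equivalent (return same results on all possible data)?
No, not equivalent

Query 1 returns: [('Frank',), ('Ivan',), ('Carol',), ('Oscar',)]
Query 2 returns: [('Frank',), ('Ivan',), ('Carol',), ('Oscar',), ('Grace',)]

Reason: > vs >= gives different results when salary = 43000 exists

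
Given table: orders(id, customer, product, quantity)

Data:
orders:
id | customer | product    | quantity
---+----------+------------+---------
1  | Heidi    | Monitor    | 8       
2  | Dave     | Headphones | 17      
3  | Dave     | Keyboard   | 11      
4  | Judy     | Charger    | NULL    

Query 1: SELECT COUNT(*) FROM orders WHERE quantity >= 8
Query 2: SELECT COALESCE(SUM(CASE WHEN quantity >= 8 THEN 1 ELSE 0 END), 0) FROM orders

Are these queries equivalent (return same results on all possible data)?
Yes, equivalent

Both queries return: [(3,)]

Reason: COUNT with WHERE vs conditional SUM (COALESCE handles empty-table NULL)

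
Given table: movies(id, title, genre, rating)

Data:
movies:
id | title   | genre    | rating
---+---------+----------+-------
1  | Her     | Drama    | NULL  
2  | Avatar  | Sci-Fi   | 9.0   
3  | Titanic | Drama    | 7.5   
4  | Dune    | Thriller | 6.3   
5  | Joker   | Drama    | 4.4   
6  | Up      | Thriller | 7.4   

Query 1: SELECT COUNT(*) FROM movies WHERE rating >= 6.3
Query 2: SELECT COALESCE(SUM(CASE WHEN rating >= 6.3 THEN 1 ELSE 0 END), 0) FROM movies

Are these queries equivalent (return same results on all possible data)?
Yes, equivalent

Both queries return: [(4,)]

Reason: COUNT with WHERE vs conditional SUM (COALESCE handles empty-table NULL)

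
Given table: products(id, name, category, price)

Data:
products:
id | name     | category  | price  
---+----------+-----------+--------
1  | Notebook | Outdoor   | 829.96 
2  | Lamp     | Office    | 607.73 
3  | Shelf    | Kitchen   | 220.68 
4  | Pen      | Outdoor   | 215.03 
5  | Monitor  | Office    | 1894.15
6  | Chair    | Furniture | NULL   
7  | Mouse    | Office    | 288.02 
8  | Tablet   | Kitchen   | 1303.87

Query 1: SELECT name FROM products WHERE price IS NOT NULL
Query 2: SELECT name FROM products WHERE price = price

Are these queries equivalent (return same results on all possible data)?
Yes, equivalent

Both queries return: [('Lamp',), ('Monitor',), ('Mouse',), ('Notebook',), ('Pen',), ('Shelf',), ('Tablet',)]

Reason: IS NOT NULL vs self-equality (both exclude NULLs)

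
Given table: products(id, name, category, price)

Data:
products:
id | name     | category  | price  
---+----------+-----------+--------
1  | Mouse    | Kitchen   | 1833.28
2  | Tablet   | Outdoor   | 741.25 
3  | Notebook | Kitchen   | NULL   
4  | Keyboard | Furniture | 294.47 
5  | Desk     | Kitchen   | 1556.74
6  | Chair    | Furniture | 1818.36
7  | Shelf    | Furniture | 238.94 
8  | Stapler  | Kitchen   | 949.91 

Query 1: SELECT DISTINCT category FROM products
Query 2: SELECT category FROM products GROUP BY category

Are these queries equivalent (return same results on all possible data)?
Yes, equivalent

Both queries return: [('Furniture',), ('Kitchen',), ('Outdoor',)]

Reason: Both get unique categorys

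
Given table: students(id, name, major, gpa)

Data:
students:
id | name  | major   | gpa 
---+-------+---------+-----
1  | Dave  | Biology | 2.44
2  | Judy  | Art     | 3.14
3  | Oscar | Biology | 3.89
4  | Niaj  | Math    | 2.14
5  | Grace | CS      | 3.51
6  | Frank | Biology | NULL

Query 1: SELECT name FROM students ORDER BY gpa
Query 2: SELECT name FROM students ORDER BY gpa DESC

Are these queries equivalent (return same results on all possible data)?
No, not equivalent

Query 1 returns: [('Frank',), ('Niaj',), ('Dave',), ('Judy',), ('Grace',), ('Oscar',)]
Query 2 returns: [('Oscar',), ('Grace',), ('Judy',), ('Dave',), ('Niaj',), ('Frank',)]

Reason: ASC vs DESC gives opposite ordering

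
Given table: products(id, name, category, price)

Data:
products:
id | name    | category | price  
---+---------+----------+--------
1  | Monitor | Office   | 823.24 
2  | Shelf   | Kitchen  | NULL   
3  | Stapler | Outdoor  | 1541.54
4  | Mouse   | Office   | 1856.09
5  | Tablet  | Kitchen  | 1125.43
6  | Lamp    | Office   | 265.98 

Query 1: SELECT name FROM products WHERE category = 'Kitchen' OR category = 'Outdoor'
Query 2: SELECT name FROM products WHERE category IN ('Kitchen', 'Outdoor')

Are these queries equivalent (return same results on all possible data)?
Yes, equivalent

Both queries return: [('Shelf',), ('Stapler',), ('Tablet',)]

Reason: OR vs IN are equivalent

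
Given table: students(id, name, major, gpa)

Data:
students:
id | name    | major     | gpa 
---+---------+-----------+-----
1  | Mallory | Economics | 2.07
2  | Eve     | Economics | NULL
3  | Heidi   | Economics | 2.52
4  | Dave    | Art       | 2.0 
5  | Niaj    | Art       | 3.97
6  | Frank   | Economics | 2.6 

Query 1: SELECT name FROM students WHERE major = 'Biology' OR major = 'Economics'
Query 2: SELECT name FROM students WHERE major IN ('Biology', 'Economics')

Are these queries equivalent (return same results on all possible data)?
Yes, equivalent

Both queries return: [('Eve',), ('Frank',), ('Heidi',), ('Mallory',)]

Reason: OR vs IN are equivalent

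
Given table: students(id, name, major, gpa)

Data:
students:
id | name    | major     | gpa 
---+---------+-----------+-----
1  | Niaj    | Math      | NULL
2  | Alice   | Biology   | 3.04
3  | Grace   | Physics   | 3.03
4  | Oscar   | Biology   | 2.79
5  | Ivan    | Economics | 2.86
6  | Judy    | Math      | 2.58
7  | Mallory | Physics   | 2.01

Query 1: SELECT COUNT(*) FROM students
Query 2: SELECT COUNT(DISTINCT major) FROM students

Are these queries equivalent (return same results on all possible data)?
No, not equivalent

Query 1 returns: [(7,)]
Query 2 returns: [(4,)]

Reason: COUNT(*) counts rows, COUNT(DISTINCT major) counts unique majors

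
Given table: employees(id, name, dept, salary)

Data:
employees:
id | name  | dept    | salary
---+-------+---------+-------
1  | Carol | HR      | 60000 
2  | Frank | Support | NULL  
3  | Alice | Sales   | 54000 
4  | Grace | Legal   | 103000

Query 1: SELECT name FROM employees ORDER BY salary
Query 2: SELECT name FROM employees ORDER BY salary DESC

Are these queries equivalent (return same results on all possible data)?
No, not equivalent

Query 1 returns: [('Frank',), ('Alice',), ('Carol',), ('Grace',)]
Query 2 returns: [('Grace',), ('Carol',), ('Alice',), ('Frank',)]

Reason: ASC vs DESC gives opposite ordering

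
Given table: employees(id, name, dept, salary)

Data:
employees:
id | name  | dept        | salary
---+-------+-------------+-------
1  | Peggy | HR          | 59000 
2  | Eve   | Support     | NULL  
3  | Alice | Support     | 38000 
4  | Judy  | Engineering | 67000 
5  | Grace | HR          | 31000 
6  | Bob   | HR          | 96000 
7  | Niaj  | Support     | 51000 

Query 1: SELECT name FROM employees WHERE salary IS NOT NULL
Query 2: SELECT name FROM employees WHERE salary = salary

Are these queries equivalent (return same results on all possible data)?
Yes, equivalent

Both queries return: [('Alice',), ('Bob',), ('Grace',), ('Judy',), ('Niaj',), ('Peggy',)]

Reason: IS NOT NULL vs self-equality (both exclude NULLs)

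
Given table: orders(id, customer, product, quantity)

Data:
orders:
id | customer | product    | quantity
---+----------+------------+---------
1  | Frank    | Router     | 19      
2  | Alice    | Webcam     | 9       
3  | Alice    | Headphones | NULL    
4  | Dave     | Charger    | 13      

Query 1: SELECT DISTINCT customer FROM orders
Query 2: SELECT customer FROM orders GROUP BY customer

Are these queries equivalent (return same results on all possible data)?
Yes, equivalent

Both queries return: [('Alice',), ('Dave',), ('Frank',)]

Reason: Both get unique customers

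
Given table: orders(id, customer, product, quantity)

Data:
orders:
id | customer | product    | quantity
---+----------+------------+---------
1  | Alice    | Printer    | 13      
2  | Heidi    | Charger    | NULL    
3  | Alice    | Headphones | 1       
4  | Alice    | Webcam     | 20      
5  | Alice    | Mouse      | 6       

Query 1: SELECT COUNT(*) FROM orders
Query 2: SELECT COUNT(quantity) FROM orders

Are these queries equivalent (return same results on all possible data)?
No, not equivalent

Query 1 returns: [(5,)]
Query 2 returns: [(4,)]

Reason: COUNT(*) includes NULLs, COUNT(column) excludes them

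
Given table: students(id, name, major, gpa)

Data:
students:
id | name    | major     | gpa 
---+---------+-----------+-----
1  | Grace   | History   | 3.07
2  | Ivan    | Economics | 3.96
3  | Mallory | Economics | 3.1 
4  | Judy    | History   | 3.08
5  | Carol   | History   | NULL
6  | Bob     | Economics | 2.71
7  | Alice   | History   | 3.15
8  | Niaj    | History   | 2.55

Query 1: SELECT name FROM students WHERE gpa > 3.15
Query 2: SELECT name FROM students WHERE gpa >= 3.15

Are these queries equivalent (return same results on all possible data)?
No, not equivalent

Query 1 returns: [('Ivan',)]
Query 2 returns: [('Ivan',), ('Alice',)]

Reason: > vs >= gives different results when gpa = 3.15 exists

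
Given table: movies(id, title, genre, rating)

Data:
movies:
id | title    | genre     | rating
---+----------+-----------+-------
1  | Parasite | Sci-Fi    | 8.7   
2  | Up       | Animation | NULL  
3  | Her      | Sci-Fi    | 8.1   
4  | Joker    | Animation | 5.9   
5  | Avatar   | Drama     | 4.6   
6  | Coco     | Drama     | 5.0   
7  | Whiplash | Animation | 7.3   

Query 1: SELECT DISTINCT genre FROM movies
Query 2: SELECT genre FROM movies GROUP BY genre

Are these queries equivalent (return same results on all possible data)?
Yes, equivalent

Both queries return: [('Animation',), ('Drama',), ('Sci-Fi',)]

Reason: Both get unique genres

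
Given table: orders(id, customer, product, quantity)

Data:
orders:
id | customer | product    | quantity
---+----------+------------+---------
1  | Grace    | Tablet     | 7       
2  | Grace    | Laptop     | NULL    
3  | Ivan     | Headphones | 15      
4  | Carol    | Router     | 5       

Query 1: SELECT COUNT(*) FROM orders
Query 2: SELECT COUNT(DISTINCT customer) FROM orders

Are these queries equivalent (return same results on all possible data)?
No, not equivalent

Query 1 returns: [(4,)]
Query 2 returns: [(3,)]

Reason: COUNT(*) counts rows, COUNT(DISTINCT customer) counts unique customers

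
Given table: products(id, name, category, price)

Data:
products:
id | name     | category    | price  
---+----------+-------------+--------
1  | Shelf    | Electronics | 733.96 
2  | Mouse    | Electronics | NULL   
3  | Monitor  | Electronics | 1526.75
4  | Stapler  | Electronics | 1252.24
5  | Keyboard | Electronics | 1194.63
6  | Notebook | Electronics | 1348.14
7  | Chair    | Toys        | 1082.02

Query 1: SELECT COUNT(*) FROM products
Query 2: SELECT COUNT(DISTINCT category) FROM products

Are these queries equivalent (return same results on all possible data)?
No, not equivalent

Query 1 returns: [(7,)]
Query 2 returns: [(2,)]

Reason: COUNT(*) counts rows, COUNT(DISTINCT category) counts unique categorys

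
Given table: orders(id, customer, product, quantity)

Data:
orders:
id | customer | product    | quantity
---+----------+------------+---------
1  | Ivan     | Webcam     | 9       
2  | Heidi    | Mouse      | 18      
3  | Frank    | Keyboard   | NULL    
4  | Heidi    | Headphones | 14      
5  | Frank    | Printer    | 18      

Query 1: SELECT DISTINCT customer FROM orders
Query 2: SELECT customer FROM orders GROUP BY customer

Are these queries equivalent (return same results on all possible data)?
Yes, equivalent

Both queries return: [('Frank',), ('Heidi',), ('Ivan',)]

Reason: Both get unique customers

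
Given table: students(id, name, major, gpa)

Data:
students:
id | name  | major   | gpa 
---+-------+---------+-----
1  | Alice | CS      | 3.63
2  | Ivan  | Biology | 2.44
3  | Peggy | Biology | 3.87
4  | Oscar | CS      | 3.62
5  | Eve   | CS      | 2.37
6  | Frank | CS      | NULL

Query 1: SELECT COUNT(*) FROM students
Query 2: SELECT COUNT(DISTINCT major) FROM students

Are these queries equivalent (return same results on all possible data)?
No, not equivalent

Query 1 returns: [(6,)]
Query 2 returns: [(2,)]

Reason: COUNT(*) counts rows, COUNT(DISTINCT major) counts unique majors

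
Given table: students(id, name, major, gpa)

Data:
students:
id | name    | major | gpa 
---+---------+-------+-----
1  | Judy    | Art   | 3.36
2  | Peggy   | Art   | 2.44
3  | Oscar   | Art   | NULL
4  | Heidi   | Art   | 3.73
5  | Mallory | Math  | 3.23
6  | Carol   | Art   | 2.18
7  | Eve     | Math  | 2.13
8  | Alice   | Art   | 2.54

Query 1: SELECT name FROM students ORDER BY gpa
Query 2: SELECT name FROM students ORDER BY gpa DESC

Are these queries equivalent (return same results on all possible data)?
No, not equivalent

Query 1 returns: [('Oscar',), ('Eve',), ('Carol',), ('Peggy',), ('Alice',), ('Mallory',), ('Judy',), ('Heidi',)]
Query 2 returns: [('Heidi',), ('Judy',), ('Mallory',), ('Alice',), ('Peggy',), ('Carol',), ('Eve',), ('Oscar',)]

Reason: ASC vs DESC gives opposite ordering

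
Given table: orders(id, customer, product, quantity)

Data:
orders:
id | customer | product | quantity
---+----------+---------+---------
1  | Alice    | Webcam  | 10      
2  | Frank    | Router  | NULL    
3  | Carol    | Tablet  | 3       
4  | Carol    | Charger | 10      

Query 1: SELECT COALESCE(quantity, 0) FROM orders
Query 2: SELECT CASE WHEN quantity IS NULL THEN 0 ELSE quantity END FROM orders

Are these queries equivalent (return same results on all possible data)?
Yes, equivalent

Both queries return: [(0,), (3,), (10,), (10,)]

Reason: COALESCE vs CASE for NULL handling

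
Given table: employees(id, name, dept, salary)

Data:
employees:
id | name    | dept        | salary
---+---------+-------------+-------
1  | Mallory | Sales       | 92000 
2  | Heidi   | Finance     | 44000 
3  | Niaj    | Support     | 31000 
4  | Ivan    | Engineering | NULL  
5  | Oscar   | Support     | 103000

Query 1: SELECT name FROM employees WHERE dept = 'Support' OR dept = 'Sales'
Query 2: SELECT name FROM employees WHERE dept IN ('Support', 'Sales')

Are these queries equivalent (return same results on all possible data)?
Yes, equivalent

Both queries return: [('Mallory',), ('Niaj',), ('Oscar',)]

Reason: OR vs IN are equivalent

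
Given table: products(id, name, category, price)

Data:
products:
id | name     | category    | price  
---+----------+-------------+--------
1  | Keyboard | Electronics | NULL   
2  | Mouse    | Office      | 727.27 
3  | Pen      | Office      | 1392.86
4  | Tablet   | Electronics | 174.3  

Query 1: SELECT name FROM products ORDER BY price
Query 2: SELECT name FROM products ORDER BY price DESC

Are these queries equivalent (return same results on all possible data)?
No, not equivalent

Query 1 returns: [('Keyboard',), ('Tablet',), ('Mouse',), ('Pen',)]
Query 2 returns: [('Pen',), ('Mouse',), ('Tablet',), ('Keyboard',)]

Reason: ASC vs DESC gives opposite ordering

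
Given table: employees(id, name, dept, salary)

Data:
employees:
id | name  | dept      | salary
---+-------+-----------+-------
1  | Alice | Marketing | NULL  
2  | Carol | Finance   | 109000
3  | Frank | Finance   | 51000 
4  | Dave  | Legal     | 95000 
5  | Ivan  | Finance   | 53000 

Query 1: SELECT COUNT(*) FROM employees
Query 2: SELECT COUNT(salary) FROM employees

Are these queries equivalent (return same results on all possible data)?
No, not equivalent

Query 1 returns: [(5,)]
Query 2 returns: [(4,)]

Reason: COUNT(*) includes NULLs, COUNT(column) excludes them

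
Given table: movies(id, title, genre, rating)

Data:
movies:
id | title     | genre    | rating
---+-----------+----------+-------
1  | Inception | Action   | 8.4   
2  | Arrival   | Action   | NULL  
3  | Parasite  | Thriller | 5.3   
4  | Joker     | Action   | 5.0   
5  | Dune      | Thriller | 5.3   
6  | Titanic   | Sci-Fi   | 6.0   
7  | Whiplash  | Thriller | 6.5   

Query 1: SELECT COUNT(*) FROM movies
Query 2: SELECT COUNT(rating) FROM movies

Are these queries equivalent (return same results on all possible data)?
No, not equivalent

Query 1 returns: [(7,)]
Query 2 returns: [(6,)]

Reason: COUNT(*) includes NULLs, COUNT(column) excludes them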